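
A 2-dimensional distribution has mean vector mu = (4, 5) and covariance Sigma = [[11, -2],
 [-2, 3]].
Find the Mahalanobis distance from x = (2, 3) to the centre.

Step 1 — centre the observation: (x - mu) = (-2, -2).

Step 2 — invert Sigma. det(Sigma) = 11·3 - (-2)² = 29.
  Sigma^{-1} = (1/det) · [[d, -b], [-b, a]] = [[0.1034, 0.069],
 [0.069, 0.3793]].

Step 3 — form the quadratic (x - mu)^T · Sigma^{-1} · (x - mu):
  Sigma^{-1} · (x - mu) = (-0.3448, -0.8966).
  (x - mu)^T · [Sigma^{-1} · (x - mu)] = (-2)·(-0.3448) + (-2)·(-0.8966) = 2.4828.

Step 4 — take square root: d = √(2.4828) ≈ 1.5757.

d(x, mu) = √(2.4828) ≈ 1.5757


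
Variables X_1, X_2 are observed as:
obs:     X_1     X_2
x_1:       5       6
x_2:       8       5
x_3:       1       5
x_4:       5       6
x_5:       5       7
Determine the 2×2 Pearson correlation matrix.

Step 1 — column means:
  mean(X_1) = (5 + 8 + 1 + 5 + 5) / 5 = 24/5 = 4.8
  mean(X_2) = (6 + 5 + 5 + 6 + 7) / 5 = 29/5 = 5.8

Step 2 — sample variances and covariances s[i,j] = (1/(n-1)) · Σ_k (x_{k,i} - mean_i) · (x_{k,j} - mean_j), with n-1 = 4:
  s[X_1,X_1] = ((0.2)·(0.2) + (3.2)·(3.2) + (-3.8)·(-3.8) + (0.2)·(0.2) + (0.2)·(0.2)) / 4 = 24.8/4 = 6.2
  s[X_1,X_2] = ((0.2)·(0.2) + (3.2)·(-0.8) + (-3.8)·(-0.8) + (0.2)·(0.2) + (0.2)·(1.2)) / 4 = 0.8/4 = 0.2
  s[X_2,X_2] = ((0.2)·(0.2) + (-0.8)·(-0.8) + (-0.8)·(-0.8) + (0.2)·(0.2) + (1.2)·(1.2)) / 4 = 2.8/4 = 0.7
  Sample standard deviations s_i = √(s[i,i]):
  s(X_1) = √(6.2) = 2.49
  s(X_2) = √(0.7) = 0.8367

Step 3 — r_{ij} = s_{ij} / (s_i · s_j):
  r[X_1,X_1] = 1 (diagonal).
  r[X_1,X_2] = 0.2 / (2.49 · 0.8367) = 0.2 / 2.0833 = 0.096
  r[X_2,X_2] = 1 (diagonal).

R is symmetric with unit diagonal. Assembling:

R = [[1, 0.096],
 [0.096, 1]]


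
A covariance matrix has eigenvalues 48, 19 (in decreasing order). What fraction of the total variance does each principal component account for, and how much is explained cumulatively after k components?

Step 1 — total variance = trace(Sigma) = Σ λ_i = 48 + 19 = 67.

Step 2 — fraction explained by component i = λ_i / Σ λ:
  PC1: 48/67 = 0.7164
  PC2: 19/67 = 0.2836

Step 3 — cumulative fraction after k components = (λ_1 + ... + λ_k) / Σ λ:
  k = 1: 48/67 = 0.7164
  k = 2: (48 + 19)/67 = 67/67 = 1

Summary (fraction, with percent):

explained: PC1 0.7164 (71.64%), PC2 0.2836 (28.36%);  cumulative: 0.7164, 1


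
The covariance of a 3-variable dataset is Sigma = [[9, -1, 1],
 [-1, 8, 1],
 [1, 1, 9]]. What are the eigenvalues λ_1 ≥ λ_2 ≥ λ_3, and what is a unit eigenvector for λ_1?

Step 1 — characteristic polynomial p(λ) = det(λI - Sigma) = λ³ - tr·λ² + c_1·λ - det, where tr = trace, c_1 = sum of the principal 2×2 minors, det = det(Sigma):
  tr = 9 + 8 + 9 = 26,
  c_1 = (9·8 - (-1)²) + (9·9 - (1)²) + (8·9 - (1)²) = 71 + 80 + 71 = 222,
  det = 9·(8·9 - (1)²) - (-1)·((-1)·9 - (1)·(1)) + (1)·((-1)·(1) - 8·(1)) = 9·(71) - (-1)·(-10) + (1)·(-9) = 620.
  So p(λ) = λ³ - 26λ² + 222λ - 620.
Step 2 — look for an integer root (rational root theorem: any rational root is an integer divisor of 620). Testing λ = 10:
  p(10) = 1000 - 2600 + 2220 - 620 = 0  ✓
  Dividing out (λ - 10): p(λ) = (λ - 10)(λ² - 16λ + 62).
Step 3 — remaining eigenvalues from the quadratic λ² - 16λ + 62 = 0:
  Δ = 16² - 4·62 = 256 - 248 = 8,  λ = (16 ± √8)/2 = (16 ± 2.8284)/2 ≈ 9.4142 or 6.5858.
  Sorted: λ_1 = 10,  λ_2 = 9.4142,  λ_3 = 6.5858  (check: sum = 26 = tr ✓).

Step 4 — unit eigenvector for λ_1 = 10: v spans the null space of (Sigma - λ_1 I), whose rows are
  r_1 = (-1, -1, 1),  r_2 = (-1, -2, 1),  r_3 = (1, 1, -1).
  v is orthogonal to every row, so take v ∝ r_1 × r_2 = ((-1)·(1) - (1)·(-2), (1)·(-1) - (-1)·(1), (-1)·(-2) - (-1)·(-1)) = (1, 0, 1).
  Let u = (1, 0, 1).
  ||u|| = √((1)² + (0)² + (1)²) = √(2) ≈ 1.4142,  v_1 = u/||u|| ≈ (0.7071, 0, 0.7071) (||v_1|| = 1).

λ_1 = 10,  λ_2 = 9.4142,  λ_3 = 6.5858;  v_1 ≈ (0.7071, 0, 0.7071)


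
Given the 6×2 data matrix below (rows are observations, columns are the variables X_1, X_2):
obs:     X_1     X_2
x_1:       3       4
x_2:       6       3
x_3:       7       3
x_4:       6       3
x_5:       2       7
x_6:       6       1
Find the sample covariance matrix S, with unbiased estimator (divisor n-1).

Step 1 — column means:
  mean(X_1) = (3 + 6 + 7 + 6 + 2 + 6) / 6 = 30/6 = 5
  mean(X_2) = (4 + 3 + 3 + 3 + 7 + 1) / 6 = 21/6 = 3.5

Step 2 — sample covariance S[i,j] = (1/(n-1)) · Σ_k (x_{k,i} - mean_i) · (x_{k,j} - mean_j), with n-1 = 5.
  S[X_1,X_1] = ((-2)·(-2) + (1)·(1) + (2)·(2) + (1)·(1) + (-3)·(-3) + (1)·(1)) / 5 = 20/5 = 4
  S[X_1,X_2] = ((-2)·(0.5) + (1)·(-0.5) + (2)·(-0.5) + (1)·(-0.5) + (-3)·(3.5) + (1)·(-2.5)) / 5 = -16/5 = -3.2
  S[X_2,X_2] = ((0.5)·(0.5) + (-0.5)·(-0.5) + (-0.5)·(-0.5) + (-0.5)·(-0.5) + (3.5)·(3.5) + (-2.5)·(-2.5)) / 5 = 19.5/5 = 3.9

S is symmetric (S[j,i] = S[i,j]). Assembling:

S = [[4, -3.2],
 [-3.2, 3.9]]


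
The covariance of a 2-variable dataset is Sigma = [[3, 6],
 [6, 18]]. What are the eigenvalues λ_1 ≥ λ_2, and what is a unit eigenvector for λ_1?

Step 1 — characteristic polynomial of 2×2 Sigma:
  det(Sigma - λI) = λ² - trace · λ + det = 0.
  trace = 3 + 18 = 21, det = 3·18 - (6)² = 18.
Step 2 — discriminant:
  Δ = trace² - 4·det = 441 - 72 = 369.
Step 3 — eigenvalues:
  λ = (trace ± √Δ)/2 = (21 ± 19.2094)/2,
  λ_1 = 20.1047,  λ_2 = 0.8953.

Step 4 — unit eigenvector for λ_1: solve (Sigma - λ_1 I)v = 0. First row:
  (3 - 20.1047)·v_x + (6)·v_y = 0, i.e. (-17.1047)·v_x + (6)·v_y = 0,
  so v ∝ (b, λ_1 - a) = (6, 17.1047) = u.
  ||u|| = √((6)² + (17.1047)²) = √(328.5703) ≈ 18.1265,
  v_1 = u/||u|| ≈ (0.331, 0.9436) (||v_1|| = 1).

λ_1 = 20.1047,  λ_2 = 0.8953;  v_1 ≈ (0.331, 0.9436)


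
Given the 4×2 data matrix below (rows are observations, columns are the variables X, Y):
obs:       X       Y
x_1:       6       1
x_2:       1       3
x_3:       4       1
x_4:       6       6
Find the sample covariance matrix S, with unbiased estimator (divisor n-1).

Step 1 — column means:
  mean(X) = (6 + 1 + 4 + 6) / 4 = 17/4 = 4.25
  mean(Y) = (1 + 3 + 1 + 6) / 4 = 11/4 = 2.75

Step 2 — sample covariance S[i,j] = (1/(n-1)) · Σ_k (x_{k,i} - mean_i) · (x_{k,j} - mean_j), with n-1 = 3.
  S[X,X] = ((1.75)·(1.75) + (-3.25)·(-3.25) + (-0.25)·(-0.25) + (1.75)·(1.75)) / 3 = 16.75/3 = 5.5833
  S[X,Y] = ((1.75)·(-1.75) + (-3.25)·(0.25) + (-0.25)·(-1.75) + (1.75)·(3.25)) / 3 = 2.25/3 = 0.75
  S[Y,Y] = ((-1.75)·(-1.75) + (0.25)·(0.25) + (-1.75)·(-1.75) + (3.25)·(3.25)) / 3 = 16.75/3 = 5.5833

S is symmetric (S[j,i] = S[i,j]). Assembling:

S = [[5.5833, 0.75],
 [0.75, 5.5833]]


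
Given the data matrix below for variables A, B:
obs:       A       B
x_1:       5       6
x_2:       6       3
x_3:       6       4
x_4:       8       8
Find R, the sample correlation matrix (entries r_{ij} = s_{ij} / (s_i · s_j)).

Step 1 — column means:
  mean(A) = (5 + 6 + 6 + 8) / 4 = 25/4 = 6.25
  mean(B) = (6 + 3 + 4 + 8) / 4 = 21/4 = 5.25

Step 2 — sample variances and covariances s[i,j] = (1/(n-1)) · Σ_k (x_{k,i} - mean_i) · (x_{k,j} - mean_j), with n-1 = 3:
  s[A,A] = ((-1.25)·(-1.25) + (-0.25)·(-0.25) + (-0.25)·(-0.25) + (1.75)·(1.75)) / 3 = 4.75/3 = 1.5833
  s[A,B] = ((-1.25)·(0.75) + (-0.25)·(-2.25) + (-0.25)·(-1.25) + (1.75)·(2.75)) / 3 = 4.75/3 = 1.5833
  s[B,B] = ((0.75)·(0.75) + (-2.25)·(-2.25) + (-1.25)·(-1.25) + (2.75)·(2.75)) / 3 = 14.75/3 = 4.9167
  Sample standard deviations s_i = √(s[i,i]):
  s(A) = √(1.5833) = 1.2583
  s(B) = √(4.9167) = 2.2174

Step 3 — r_{ij} = s_{ij} / (s_i · s_j):
  r[A,A] = 1 (diagonal).
  r[A,B] = 1.5833 / (1.2583 · 2.2174) = 1.5833 / 2.7901 = 0.5675
  r[B,B] = 1 (diagonal).

R is symmetric with unit diagonal. Assembling:

R = [[1, 0.5675],
 [0.5675, 1]]


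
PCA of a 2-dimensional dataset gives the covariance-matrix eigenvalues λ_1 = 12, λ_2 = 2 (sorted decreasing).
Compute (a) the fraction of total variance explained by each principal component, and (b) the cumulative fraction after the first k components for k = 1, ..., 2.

Step 1 — total variance = trace(Sigma) = Σ λ_i = 12 + 2 = 14.

Step 2 — fraction explained by component i = λ_i / Σ λ:
  PC1: 12/14 = 0.8571
  PC2: 2/14 = 0.1429

Step 3 — cumulative fraction after k components = (λ_1 + ... + λ_k) / Σ λ:
  k = 1: 12/14 = 0.8571
  k = 2: (12 + 2)/14 = 14/14 = 1

Summary (fraction, with percent):

explained: PC1 0.8571 (85.71%), PC2 0.1429 (14.29%);  cumulative: 0.8571, 1


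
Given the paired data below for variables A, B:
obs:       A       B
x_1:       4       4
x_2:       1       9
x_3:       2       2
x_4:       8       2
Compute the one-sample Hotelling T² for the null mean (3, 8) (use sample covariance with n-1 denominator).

Step 1 — sample mean vector:
  mean(A) = (4 + 1 + 2 + 8) / 4 = 15/4 = 3.75
  mean(B) = (4 + 9 + 2 + 2) / 4 = 17/4 = 4.25
  x̄ = (3.75, 4.25),  deviation x̄ - mu_0 = (3.75, 4.25) - (3, 8) = (0.75, -3.75).

Step 2 — sample covariance matrix, S[i,j] = (1/(n-1)) · Σ_k (x_{k,i} - mean_i) · (x_{k,j} - mean_j), divisor n-1 = 3:
  S[A,A] = ((0.25)·(0.25) + (-2.75)·(-2.75) + (-1.75)·(-1.75) + (4.25)·(4.25)) / 3 = 28.75/3 = 9.5833
  S[A,B] = ((0.25)·(-0.25) + (-2.75)·(4.75) + (-1.75)·(-2.25) + (4.25)·(-2.25)) / 3 = -18.75/3 = -6.25
  S[B,B] = ((-0.25)·(-0.25) + (4.75)·(4.75) + (-2.25)·(-2.25) + (-2.25)·(-2.25)) / 3 = 32.75/3 = 10.9167
  S = [[9.5833, -6.25],
 [-6.25, 10.9167]].

Step 3 — invert S. det(S) = 9.5833·10.9167 - (-6.25)² = 65.5556.
  S^{-1} = (1/det) · [[d, -b], [-b, a]] = [[0.1665, 0.0953],
 [0.0953, 0.1462]].

Step 4 — quadratic form (x̄ - mu_0)^T · S^{-1} · (x̄ - mu_0):
  S^{-1} · (x̄ - mu_0) = (-0.2326, -0.4767),
  (x̄ - mu_0)^T · [...] = (0.75)·(-0.2326) + (-3.75)·(-0.4767) = 1.6131.

Step 5 — scale by n: T² = 4 · 1.6131 = 6.4525.

T² ≈ 6.4525


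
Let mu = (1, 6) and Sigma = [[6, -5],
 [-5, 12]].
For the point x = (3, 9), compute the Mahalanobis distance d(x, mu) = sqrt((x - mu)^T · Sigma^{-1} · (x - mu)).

Step 1 — centre the observation: (x - mu) = (2, 3).

Step 2 — invert Sigma. det(Sigma) = 6·12 - (-5)² = 47.
  Sigma^{-1} = (1/det) · [[d, -b], [-b, a]] = [[0.2553, 0.1064],
 [0.1064, 0.1277]].

Step 3 — form the quadratic (x - mu)^T · Sigma^{-1} · (x - mu):
  Sigma^{-1} · (x - mu) = (0.8298, 0.5957).
  (x - mu)^T · [Sigma^{-1} · (x - mu)] = (2)·(0.8298) + (3)·(0.5957) = 3.4468.

Step 4 — take square root: d = √(3.4468) ≈ 1.8566.

d(x, mu) = √(3.4468) ≈ 1.8566


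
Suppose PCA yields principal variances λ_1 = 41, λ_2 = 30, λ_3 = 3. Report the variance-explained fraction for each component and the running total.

Step 1 — total variance = trace(Sigma) = Σ λ_i = 41 + 30 + 3 = 74.

Step 2 — fraction explained by component i = λ_i / Σ λ:
  PC1: 41/74 = 0.5541
  PC2: 30/74 = 0.4054
  PC3: 3/74 = 0.0405

Step 3 — cumulative fraction after k components = (λ_1 + ... + λ_k) / Σ λ:
  k = 1: 41/74 = 0.5541
  k = 2: (41 + 30)/74 = 71/74 = 0.9595
  k = 3: (41 + 30 + 3)/74 = 74/74 = 1

Summary (fraction, with percent):

explained: PC1 0.5541 (55.41%), PC2 0.4054 (40.54%), PC3 0.0405 (4.05%);  cumulative: 0.5541, 0.9595, 1


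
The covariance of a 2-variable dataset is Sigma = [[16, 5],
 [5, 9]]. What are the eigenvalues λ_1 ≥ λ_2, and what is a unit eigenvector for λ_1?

Step 1 — characteristic polynomial of 2×2 Sigma:
  det(Sigma - λI) = λ² - trace · λ + det = 0.
  trace = 16 + 9 = 25, det = 16·9 - (5)² = 119.
Step 2 — discriminant:
  Δ = trace² - 4·det = 625 - 476 = 149.
Step 3 — eigenvalues:
  λ = (trace ± √Δ)/2 = (25 ± 12.2066)/2,
  λ_1 = 18.6033,  λ_2 = 6.3967.

Step 4 — unit eigenvector for λ_1: solve (Sigma - λ_1 I)v = 0. First row:
  (16 - 18.6033)·v_x + (5)·v_y = 0, i.e. (-2.6033)·v_x + (5)·v_y = 0,
  so v ∝ (b, λ_1 - a) = (5, 2.6033) = u.
  ||u|| = √((5)² + (2.6033)²) = √(31.7771) ≈ 5.6371,
  v_1 = u/||u|| ≈ (0.887, 0.4618) (||v_1|| = 1).

λ_1 = 18.6033,  λ_2 = 6.3967;  v_1 ≈ (0.887, 0.4618)


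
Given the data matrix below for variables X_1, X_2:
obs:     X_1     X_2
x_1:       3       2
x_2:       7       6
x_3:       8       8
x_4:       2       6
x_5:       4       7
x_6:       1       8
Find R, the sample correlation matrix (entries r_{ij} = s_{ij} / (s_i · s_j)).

Step 1 — column means:
  mean(X_1) = (3 + 7 + 8 + 2 + 4 + 1) / 6 = 25/6 = 4.1667
  mean(X_2) = (2 + 6 + 8 + 6 + 7 + 8) / 6 = 37/6 = 6.1667

Step 2 — sample variances and covariances s[i,j] = (1/(n-1)) · Σ_k (x_{k,i} - mean_i) · (x_{k,j} - mean_j), with n-1 = 5:
  s[X_1,X_1] = ((-1.1667)·(-1.1667) + (2.8333)·(2.8333) + (3.8333)·(3.8333) + (-2.1667)·(-2.1667) + (-0.1667)·(-0.1667) + (-3.1667)·(-3.1667)) / 5 = 38.8333/5 = 7.7667
  s[X_1,X_2] = ((-1.1667)·(-4.1667) + (2.8333)·(-0.1667) + (3.8333)·(1.8333) + (-2.1667)·(-0.1667) + (-0.1667)·(0.8333) + (-3.1667)·(1.8333)) / 5 = 5.8333/5 = 1.1667
  s[X_2,X_2] = ((-4.1667)·(-4.1667) + (-0.1667)·(-0.1667) + (1.8333)·(1.8333) + (-0.1667)·(-0.1667) + (0.8333)·(0.8333) + (1.8333)·(1.8333)) / 5 = 24.8333/5 = 4.9667
  Sample standard deviations s_i = √(s[i,i]):
  s(X_1) = √(7.7667) = 2.7869
  s(X_2) = √(4.9667) = 2.2286

Step 3 — r_{ij} = s_{ij} / (s_i · s_j):
  r[X_1,X_1] = 1 (diagonal).
  r[X_1,X_2] = 1.1667 / (2.7869 · 2.2286) = 1.1667 / 6.2108 = 0.1878
  r[X_2,X_2] = 1 (diagonal).

R is symmetric with unit diagonal. Assembling:

R = [[1, 0.1878],
 [0.1878, 1]]


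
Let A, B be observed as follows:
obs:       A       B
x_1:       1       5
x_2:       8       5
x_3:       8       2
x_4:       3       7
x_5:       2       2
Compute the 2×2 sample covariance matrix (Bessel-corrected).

Step 1 — column means:
  mean(A) = (1 + 8 + 8 + 3 + 2) / 5 = 22/5 = 4.4
  mean(B) = (5 + 5 + 2 + 7 + 2) / 5 = 21/5 = 4.2

Step 2 — sample covariance S[i,j] = (1/(n-1)) · Σ_k (x_{k,i} - mean_i) · (x_{k,j} - mean_j), with n-1 = 4.
  S[A,A] = ((-3.4)·(-3.4) + (3.6)·(3.6) + (3.6)·(3.6) + (-1.4)·(-1.4) + (-2.4)·(-2.4)) / 4 = 45.2/4 = 11.3
  S[A,B] = ((-3.4)·(0.8) + (3.6)·(0.8) + (3.6)·(-2.2) + (-1.4)·(2.8) + (-2.4)·(-2.2)) / 4 = -6.4/4 = -1.6
  S[B,B] = ((0.8)·(0.8) + (0.8)·(0.8) + (-2.2)·(-2.2) + (2.8)·(2.8) + (-2.2)·(-2.2)) / 4 = 18.8/4 = 4.7

S is symmetric (S[j,i] = S[i,j]). Assembling:

S = [[11.3, -1.6],
 [-1.6, 4.7]]


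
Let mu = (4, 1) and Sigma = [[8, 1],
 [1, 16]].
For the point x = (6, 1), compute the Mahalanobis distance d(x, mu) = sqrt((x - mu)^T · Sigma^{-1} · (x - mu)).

Step 1 — centre the observation: (x - mu) = (2, 0).

Step 2 — invert Sigma. det(Sigma) = 8·16 - (1)² = 127.
  Sigma^{-1} = (1/det) · [[d, -b], [-b, a]] = [[0.126, -0.0079],
 [-0.0079, 0.063]].

Step 3 — form the quadratic (x - mu)^T · Sigma^{-1} · (x - mu):
  Sigma^{-1} · (x - mu) = (0.252, -0.0157).
  (x - mu)^T · [Sigma^{-1} · (x - mu)] = (2)·(0.252) + (0)·(-0.0157) = 0.5039.

Step 4 — take square root: d = √(0.5039) ≈ 0.7099.

d(x, mu) = √(0.5039) ≈ 0.7099


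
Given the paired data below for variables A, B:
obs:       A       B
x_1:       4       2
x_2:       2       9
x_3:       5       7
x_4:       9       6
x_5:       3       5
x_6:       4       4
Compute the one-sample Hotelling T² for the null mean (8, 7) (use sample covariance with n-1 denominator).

Step 1 — sample mean vector:
  mean(A) = (4 + 2 + 5 + 9 + 3 + 4) / 6 = 27/6 = 4.5
  mean(B) = (2 + 9 + 7 + 6 + 5 + 4) / 6 = 33/6 = 5.5
  x̄ = (4.5, 5.5),  deviation x̄ - mu_0 = (4.5, 5.5) - (8, 7) = (-3.5, -1.5).

Step 2 — sample covariance matrix, S[i,j] = (1/(n-1)) · Σ_k (x_{k,i} - mean_i) · (x_{k,j} - mean_j), divisor n-1 = 5:
  S[A,A] = ((-0.5)·(-0.5) + (-2.5)·(-2.5) + (0.5)·(0.5) + (4.5)·(4.5) + (-1.5)·(-1.5) + (-0.5)·(-0.5)) / 5 = 29.5/5 = 5.9
  S[A,B] = ((-0.5)·(-3.5) + (-2.5)·(3.5) + (0.5)·(1.5) + (4.5)·(0.5) + (-1.5)·(-0.5) + (-0.5)·(-1.5)) / 5 = -2.5/5 = -0.5
  S[B,B] = ((-3.5)·(-3.5) + (3.5)·(3.5) + (1.5)·(1.5) + (0.5)·(0.5) + (-0.5)·(-0.5) + (-1.5)·(-1.5)) / 5 = 29.5/5 = 5.9
  S = [[5.9, -0.5],
 [-0.5, 5.9]].

Step 3 — invert S. det(S) = 5.9·5.9 - (-0.5)² = 34.56.
  S^{-1} = (1/det) · [[d, -b], [-b, a]] = [[0.1707, 0.0145],
 [0.0145, 0.1707]].

Step 4 — quadratic form (x̄ - mu_0)^T · S^{-1} · (x̄ - mu_0):
  S^{-1} · (x̄ - mu_0) = (-0.6192, -0.3067),
  (x̄ - mu_0)^T · [...] = (-3.5)·(-0.6192) + (-1.5)·(-0.3067) = 2.6273.

Step 5 — scale by n: T² = 6 · 2.6273 = 15.7639.

T² ≈ 15.7639


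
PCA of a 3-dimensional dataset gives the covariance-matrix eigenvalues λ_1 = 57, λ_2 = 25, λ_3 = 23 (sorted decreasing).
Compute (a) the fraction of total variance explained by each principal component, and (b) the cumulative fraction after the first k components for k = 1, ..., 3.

Step 1 — total variance = trace(Sigma) = Σ λ_i = 57 + 25 + 23 = 105.

Step 2 — fraction explained by component i = λ_i / Σ λ:
  PC1: 57/105 = 0.5429
  PC2: 25/105 = 0.2381
  PC3: 23/105 = 0.219

Step 3 — cumulative fraction after k components = (λ_1 + ... + λ_k) / Σ λ:
  k = 1: 57/105 = 0.5429
  k = 2: (57 + 25)/105 = 82/105 = 0.781
  k = 3: (57 + 25 + 23)/105 = 105/105 = 1

Summary (fraction, with percent):

explained: PC1 0.5429 (54.29%), PC2 0.2381 (23.81%), PC3 0.219 (21.9%);  cumulative: 0.5429, 0.781, 1


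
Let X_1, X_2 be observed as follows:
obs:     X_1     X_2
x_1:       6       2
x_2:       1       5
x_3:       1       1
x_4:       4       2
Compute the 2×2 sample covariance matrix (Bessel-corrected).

Step 1 — column means:
  mean(X_1) = (6 + 1 + 1 + 4) / 4 = 12/4 = 3
  mean(X_2) = (2 + 5 + 1 + 2) / 4 = 10/4 = 2.5

Step 2 — sample covariance S[i,j] = (1/(n-1)) · Σ_k (x_{k,i} - mean_i) · (x_{k,j} - mean_j), with n-1 = 3.
  S[X_1,X_1] = ((3)·(3) + (-2)·(-2) + (-2)·(-2) + (1)·(1)) / 3 = 18/3 = 6
  S[X_1,X_2] = ((3)·(-0.5) + (-2)·(2.5) + (-2)·(-1.5) + (1)·(-0.5)) / 3 = -4/3 = -1.3333
  S[X_2,X_2] = ((-0.5)·(-0.5) + (2.5)·(2.5) + (-1.5)·(-1.5) + (-0.5)·(-0.5)) / 3 = 9/3 = 3

S is symmetric (S[j,i] = S[i,j]). Assembling:

S = [[6, -1.3333],
 [-1.3333, 3]]


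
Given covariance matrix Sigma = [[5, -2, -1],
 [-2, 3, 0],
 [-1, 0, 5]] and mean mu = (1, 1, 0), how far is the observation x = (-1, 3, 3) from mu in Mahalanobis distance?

Step 1 — centre the observation: (x - mu) = (-2, 2, 3).

Step 2 — invert Sigma (cofactor / det for 3×3, or solve directly):
  Sigma^{-1} = [[0.2885, 0.1923, 0.0577],
 [0.1923, 0.4615, 0.0385],
 [0.0577, 0.0385, 0.2115]].

Step 3 — form the quadratic (x - mu)^T · Sigma^{-1} · (x - mu):
  Sigma^{-1} · (x - mu) = (-0.0192, 0.6538, 0.5962).
  (x - mu)^T · [Sigma^{-1} · (x - mu)] = (-2)·(-0.0192) + (2)·(0.6538) + (3)·(0.5962) = 3.1346.

Step 4 — take square root: d = √(3.1346) ≈ 1.7705.

d(x, mu) = √(3.1346) ≈ 1.7705


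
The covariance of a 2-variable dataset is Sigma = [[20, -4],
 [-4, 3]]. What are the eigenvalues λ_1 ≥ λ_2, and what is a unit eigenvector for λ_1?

Step 1 — characteristic polynomial of 2×2 Sigma:
  det(Sigma - λI) = λ² - trace · λ + det = 0.
  trace = 20 + 3 = 23, det = 20·3 - (-4)² = 44.
Step 2 — discriminant:
  Δ = trace² - 4·det = 529 - 176 = 353.
Step 3 — eigenvalues:
  λ = (trace ± √Δ)/2 = (23 ± 18.7883)/2,
  λ_1 = 20.8941,  λ_2 = 2.1059.

Step 4 — unit eigenvector for λ_1: solve (Sigma - λ_1 I)v = 0. First row:
  (20 - 20.8941)·v_x + (-4)·v_y = 0, i.e. (-0.8941)·v_x + (-4)·v_y = 0,
  so v ∝ (b, λ_1 - a) = (-4, 0.8941); multiply by -1 so the first entry is positive: u = (4, -0.8941).
  ||u|| = √((4)² + (-0.8941)²) = √(16.7995) ≈ 4.0987,
  v_1 = u/||u|| ≈ (0.9759, -0.2182) (||v_1|| = 1).

λ_1 = 20.8941,  λ_2 = 2.1059;  v_1 ≈ (0.9759, -0.2182)


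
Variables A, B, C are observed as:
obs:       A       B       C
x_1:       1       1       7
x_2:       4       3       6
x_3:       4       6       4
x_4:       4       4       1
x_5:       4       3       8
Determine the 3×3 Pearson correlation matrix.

Step 1 — column means:
  mean(A) = (1 + 4 + 4 + 4 + 4) / 5 = 17/5 = 3.4
  mean(B) = (1 + 3 + 6 + 4 + 3) / 5 = 17/5 = 3.4
  mean(C) = (7 + 6 + 4 + 1 + 8) / 5 = 26/5 = 5.2

Step 2 — sample variances and covariances s[i,j] = (1/(n-1)) · Σ_k (x_{k,i} - mean_i) · (x_{k,j} - mean_j), with n-1 = 4:
  s[A,A] = ((-2.4)·(-2.4) + (0.6)·(0.6) + (0.6)·(0.6) + (0.6)·(0.6) + (0.6)·(0.6)) / 4 = 7.2/4 = 1.8
  s[A,B] = ((-2.4)·(-2.4) + (0.6)·(-0.4) + (0.6)·(2.6) + (0.6)·(0.6) + (0.6)·(-0.4)) / 4 = 7.2/4 = 1.8
  s[A,C] = ((-2.4)·(1.8) + (0.6)·(0.8) + (0.6)·(-1.2) + (0.6)·(-4.2) + (0.6)·(2.8)) / 4 = -5.4/4 = -1.35
  s[B,B] = ((-2.4)·(-2.4) + (-0.4)·(-0.4) + (2.6)·(2.6) + (0.6)·(0.6) + (-0.4)·(-0.4)) / 4 = 13.2/4 = 3.3
  s[B,C] = ((-2.4)·(1.8) + (-0.4)·(0.8) + (2.6)·(-1.2) + (0.6)·(-4.2) + (-0.4)·(2.8)) / 4 = -11.4/4 = -2.85
  s[C,C] = ((1.8)·(1.8) + (0.8)·(0.8) + (-1.2)·(-1.2) + (-4.2)·(-4.2) + (2.8)·(2.8)) / 4 = 30.8/4 = 7.7
  Sample standard deviations s_i = √(s[i,i]):
  s(A) = √(1.8) = 1.3416
  s(B) = √(3.3) = 1.8166
  s(C) = √(7.7) = 2.7749

Step 3 — r_{ij} = s_{ij} / (s_i · s_j):
  r[A,A] = 1 (diagonal).
  r[A,B] = 1.8 / (1.3416 · 1.8166) = 1.8 / 2.4372 = 0.7385
  r[A,C] = -1.35 / (1.3416 · 2.7749) = -1.35 / 3.7229 = -0.3626
  r[B,B] = 1 (diagonal).
  r[B,C] = -2.85 / (1.8166 · 2.7749) = -2.85 / 5.0408 = -0.5654
  r[C,C] = 1 (diagonal).

R is symmetric with unit diagonal. Assembling:

R = [[1, 0.7385, -0.3626],
 [0.7385, 1, -0.5654],
 [-0.3626, -0.5654, 1]]


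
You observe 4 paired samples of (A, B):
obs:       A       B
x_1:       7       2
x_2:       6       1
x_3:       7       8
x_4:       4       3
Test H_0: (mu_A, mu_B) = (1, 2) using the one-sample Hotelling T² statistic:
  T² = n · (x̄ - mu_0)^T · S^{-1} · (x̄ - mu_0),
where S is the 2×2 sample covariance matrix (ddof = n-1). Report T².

Step 1 — sample mean vector:
  mean(A) = (7 + 6 + 7 + 4) / 4 = 24/4 = 6
  mean(B) = (2 + 1 + 8 + 3) / 4 = 14/4 = 3.5
  x̄ = (6, 3.5),  deviation x̄ - mu_0 = (6, 3.5) - (1, 2) = (5, 1.5).

Step 2 — sample covariance matrix, S[i,j] = (1/(n-1)) · Σ_k (x_{k,i} - mean_i) · (x_{k,j} - mean_j), divisor n-1 = 3:
  S[A,A] = ((1)·(1) + (0)·(0) + (1)·(1) + (-2)·(-2)) / 3 = 6/3 = 2
  S[A,B] = ((1)·(-1.5) + (0)·(-2.5) + (1)·(4.5) + (-2)·(-0.5)) / 3 = 4/3 = 1.3333
  S[B,B] = ((-1.5)·(-1.5) + (-2.5)·(-2.5) + (4.5)·(4.5) + (-0.5)·(-0.5)) / 3 = 29/3 = 9.6667
  S = [[2, 1.3333],
 [1.3333, 9.6667]].

Step 3 — invert S. det(S) = 2·9.6667 - (1.3333)² = 17.5556.
  S^{-1} = (1/det) · [[d, -b], [-b, a]] = [[0.5506, -0.0759],
 [-0.0759, 0.1139]].

Step 4 — quadratic form (x̄ - mu_0)^T · S^{-1} · (x̄ - mu_0):
  S^{-1} · (x̄ - mu_0) = (2.6392, -0.2089),
  (x̄ - mu_0)^T · [...] = (5)·(2.6392) + (1.5)·(-0.2089) = 12.8829.

Step 5 — scale by n: T² = 4 · 12.8829 = 51.5316.

T² ≈ 51.5316


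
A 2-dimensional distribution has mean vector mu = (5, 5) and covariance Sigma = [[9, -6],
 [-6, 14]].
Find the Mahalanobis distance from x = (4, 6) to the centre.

Step 1 — centre the observation: (x - mu) = (-1, 1).

Step 2 — invert Sigma. det(Sigma) = 9·14 - (-6)² = 90.
  Sigma^{-1} = (1/det) · [[d, -b], [-b, a]] = [[0.1556, 0.0667],
 [0.0667, 0.1]].

Step 3 — form the quadratic (x - mu)^T · Sigma^{-1} · (x - mu):
  Sigma^{-1} · (x - mu) = (-0.0889, 0.0333).
  (x - mu)^T · [Sigma^{-1} · (x - mu)] = (-1)·(-0.0889) + (1)·(0.0333) = 0.1222.

Step 4 — take square root: d = √(0.1222) ≈ 0.3496.

d(x, mu) = √(0.1222) ≈ 0.3496


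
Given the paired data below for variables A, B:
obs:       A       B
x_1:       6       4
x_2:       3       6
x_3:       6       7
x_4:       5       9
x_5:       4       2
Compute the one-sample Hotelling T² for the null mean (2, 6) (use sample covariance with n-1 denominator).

Step 1 — sample mean vector:
  mean(A) = (6 + 3 + 6 + 5 + 4) / 5 = 24/5 = 4.8
  mean(B) = (4 + 6 + 7 + 9 + 2) / 5 = 28/5 = 5.6
  x̄ = (4.8, 5.6),  deviation x̄ - mu_0 = (4.8, 5.6) - (2, 6) = (2.8, -0.4).

Step 2 — sample covariance matrix, S[i,j] = (1/(n-1)) · Σ_k (x_{k,i} - mean_i) · (x_{k,j} - mean_j), divisor n-1 = 4:
  S[A,A] = ((1.2)·(1.2) + (-1.8)·(-1.8) + (1.2)·(1.2) + (0.2)·(0.2) + (-0.8)·(-0.8)) / 4 = 6.8/4 = 1.7
  S[A,B] = ((1.2)·(-1.6) + (-1.8)·(0.4) + (1.2)·(1.4) + (0.2)·(3.4) + (-0.8)·(-3.6)) / 4 = 2.6/4 = 0.65
  S[B,B] = ((-1.6)·(-1.6) + (0.4)·(0.4) + (1.4)·(1.4) + (3.4)·(3.4) + (-3.6)·(-3.6)) / 4 = 29.2/4 = 7.3
  S = [[1.7, 0.65],
 [0.65, 7.3]].

Step 3 — invert S. det(S) = 1.7·7.3 - (0.65)² = 11.9875.
  S^{-1} = (1/det) · [[d, -b], [-b, a]] = [[0.609, -0.0542],
 [-0.0542, 0.1418]].

Step 4 — quadratic form (x̄ - mu_0)^T · S^{-1} · (x̄ - mu_0):
  S^{-1} · (x̄ - mu_0) = (1.7268, -0.2086),
  (x̄ - mu_0)^T · [...] = (2.8)·(1.7268) + (-0.4)·(-0.2086) = 4.9185.

Step 5 — scale by n: T² = 5 · 4.9185 = 24.5923.

T² ≈ 24.5923


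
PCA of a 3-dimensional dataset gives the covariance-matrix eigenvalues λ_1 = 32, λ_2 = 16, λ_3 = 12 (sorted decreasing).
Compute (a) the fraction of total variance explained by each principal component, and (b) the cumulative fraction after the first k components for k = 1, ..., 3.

Step 1 — total variance = trace(Sigma) = Σ λ_i = 32 + 16 + 12 = 60.

Step 2 — fraction explained by component i = λ_i / Σ λ:
  PC1: 32/60 = 0.5333
  PC2: 16/60 = 0.2667
  PC3: 12/60 = 0.2

Step 3 — cumulative fraction after k components = (λ_1 + ... + λ_k) / Σ λ:
  k = 1: 32/60 = 0.5333
  k = 2: (32 + 16)/60 = 48/60 = 0.8
  k = 3: (32 + 16 + 12)/60 = 60/60 = 1

Summary (fraction, with percent):

explained: PC1 0.5333 (53.33%), PC2 0.2667 (26.67%), PC3 0.2 (20%);  cumulative: 0.5333, 0.8, 1


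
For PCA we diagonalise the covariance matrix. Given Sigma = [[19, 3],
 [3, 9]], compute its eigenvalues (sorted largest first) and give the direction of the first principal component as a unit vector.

Step 1 — characteristic polynomial of 2×2 Sigma:
  det(Sigma - λI) = λ² - trace · λ + det = 0.
  trace = 19 + 9 = 28, det = 19·9 - (3)² = 162.
Step 2 — discriminant:
  Δ = trace² - 4·det = 784 - 648 = 136.
Step 3 — eigenvalues:
  λ = (trace ± √Δ)/2 = (28 ± 11.6619)/2,
  λ_1 = 19.831,  λ_2 = 8.169.

Step 4 — unit eigenvector for λ_1: solve (Sigma - λ_1 I)v = 0. First row:
  (19 - 19.831)·v_x + (3)·v_y = 0, i.e. (-0.831)·v_x + (3)·v_y = 0,
  so v ∝ (b, λ_1 - a) = (3, 0.831) = u.
  ||u|| = √((3)² + (0.831)²) = √(9.6905) ≈ 3.113,
  v_1 = u/||u|| ≈ (0.9637, 0.2669) (||v_1|| = 1).

λ_1 = 19.831,  λ_2 = 8.169;  v_1 ≈ (0.9637, 0.2669)


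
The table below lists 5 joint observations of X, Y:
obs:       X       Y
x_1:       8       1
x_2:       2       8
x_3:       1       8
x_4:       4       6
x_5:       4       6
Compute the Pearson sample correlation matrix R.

Step 1 — column means:
  mean(X) = (8 + 2 + 1 + 4 + 4) / 5 = 19/5 = 3.8
  mean(Y) = (1 + 8 + 8 + 6 + 6) / 5 = 29/5 = 5.8

Step 2 — sample variances and covariances s[i,j] = (1/(n-1)) · Σ_k (x_{k,i} - mean_i) · (x_{k,j} - mean_j), with n-1 = 4:
  s[X,X] = ((4.2)·(4.2) + (-1.8)·(-1.8) + (-2.8)·(-2.8) + (0.2)·(0.2) + (0.2)·(0.2)) / 4 = 28.8/4 = 7.2
  s[X,Y] = ((4.2)·(-4.8) + (-1.8)·(2.2) + (-2.8)·(2.2) + (0.2)·(0.2) + (0.2)·(0.2)) / 4 = -30.2/4 = -7.55
  s[Y,Y] = ((-4.8)·(-4.8) + (2.2)·(2.2) + (2.2)·(2.2) + (0.2)·(0.2) + (0.2)·(0.2)) / 4 = 32.8/4 = 8.2
  Sample standard deviations s_i = √(s[i,i]):
  s(X) = √(7.2) = 2.6833
  s(Y) = √(8.2) = 2.8636

Step 3 — r_{ij} = s_{ij} / (s_i · s_j):
  r[X,X] = 1 (diagonal).
  r[X,Y] = -7.55 / (2.6833 · 2.8636) = -7.55 / 7.6837 = -0.9826
  r[Y,Y] = 1 (diagonal).

R is symmetric with unit diagonal. Assembling:

R = [[1, -0.9826],
 [-0.9826, 1]]


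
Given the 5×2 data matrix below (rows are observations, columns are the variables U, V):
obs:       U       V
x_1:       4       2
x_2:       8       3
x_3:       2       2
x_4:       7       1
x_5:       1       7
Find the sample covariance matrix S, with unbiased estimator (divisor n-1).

Step 1 — column means:
  mean(U) = (4 + 8 + 2 + 7 + 1) / 5 = 22/5 = 4.4
  mean(V) = (2 + 3 + 2 + 1 + 7) / 5 = 15/5 = 3

Step 2 — sample covariance S[i,j] = (1/(n-1)) · Σ_k (x_{k,i} - mean_i) · (x_{k,j} - mean_j), with n-1 = 4.
  S[U,U] = ((-0.4)·(-0.4) + (3.6)·(3.6) + (-2.4)·(-2.4) + (2.6)·(2.6) + (-3.4)·(-3.4)) / 4 = 37.2/4 = 9.3
  S[U,V] = ((-0.4)·(-1) + (3.6)·(0) + (-2.4)·(-1) + (2.6)·(-2) + (-3.4)·(4)) / 4 = -16/4 = -4
  S[V,V] = ((-1)·(-1) + (0)·(0) + (-1)·(-1) + (-2)·(-2) + (4)·(4)) / 4 = 22/4 = 5.5

S is symmetric (S[j,i] = S[i,j]). Assembling:

S = [[9.3, -4],
 [-4, 5.5]]


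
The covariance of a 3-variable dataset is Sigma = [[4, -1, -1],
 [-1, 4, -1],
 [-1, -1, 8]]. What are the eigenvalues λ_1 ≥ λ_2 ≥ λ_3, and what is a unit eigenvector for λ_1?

Step 1 — characteristic polynomial p(λ) = det(λI - Sigma) = λ³ - tr·λ² + c_1·λ - det, where tr = trace, c_1 = sum of the principal 2×2 minors, det = det(Sigma):
  tr = 4 + 4 + 8 = 16,
  c_1 = (4·4 - (-1)²) + (4·8 - (-1)²) + (4·8 - (-1)²) = 15 + 31 + 31 = 77,
  det = 4·(4·8 - (-1)²) - (-1)·((-1)·8 - (-1)·(-1)) + (-1)·((-1)·(-1) - 4·(-1)) = 4·(31) - (-1)·(-9) + (-1)·(5) = 110.
  So p(λ) = λ³ - 16λ² + 77λ - 110.
Step 2 — look for an integer root (rational root theorem: any rational root is an integer divisor of 110). Testing λ = 5:
  p(5) = 125 - 400 + 385 - 110 = 0  ✓
  Dividing out (λ - 5): p(λ) = (λ - 5)(λ² - 11λ + 22).
Step 3 — remaining eigenvalues from the quadratic λ² - 11λ + 22 = 0:
  Δ = 11² - 4·22 = 121 - 88 = 33,  λ = (11 ± √33)/2 = (11 ± 5.7446)/2 ≈ 8.3723 or 2.6277.
  Sorted: λ_1 = 8.3723,  λ_2 = 5,  λ_3 = 2.6277  (check: sum = 16 = tr ✓).

Step 4 — unit eigenvector for λ_1 ≈ 8.3723: v spans the null space of (Sigma - λ_1 I), whose rows are
  r_1 = (-4.3723, -1, -1),  r_2 = (-1, -4.3723, -1),  r_3 = (-1, -1, -0.3723).
  v is orthogonal to every row, so take v ∝ r_1 × r_2 = ((-1)·(-1) - (-1)·(-4.3723), (-1)·(-1) - (-4.3723)·(-1), (-4.3723)·(-4.3723) - (-1)·(-1)) ≈ (-3.3723, -3.3723, 18.1168).
  Rescale (multiply by -1 so the first nonzero entry is positive): u = (3.3723, 3.3723, -18.1168).
  ||u|| = √((3.3723)² + (3.3723)² + (-18.1168)²) = √(350.9646) ≈ 18.734,  v_1 = u/||u|| ≈ (0.18, 0.18, -0.9671) (||v_1|| = 1).

λ_1 = 8.3723,  λ_2 = 5,  λ_3 = 2.6277;  v_1 ≈ (0.18, 0.18, -0.9671)


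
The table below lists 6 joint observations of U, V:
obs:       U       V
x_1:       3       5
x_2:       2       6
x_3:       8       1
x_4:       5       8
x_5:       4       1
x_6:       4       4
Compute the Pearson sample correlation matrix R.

Step 1 — column means:
  mean(U) = (3 + 2 + 8 + 5 + 4 + 4) / 6 = 26/6 = 4.3333
  mean(V) = (5 + 6 + 1 + 8 + 1 + 4) / 6 = 25/6 = 4.1667

Step 2 — sample variances and covariances s[i,j] = (1/(n-1)) · Σ_k (x_{k,i} - mean_i) · (x_{k,j} - mean_j), with n-1 = 5:
  s[U,U] = ((-1.3333)·(-1.3333) + (-2.3333)·(-2.3333) + (3.6667)·(3.6667) + (0.6667)·(0.6667) + (-0.3333)·(-0.3333) + (-0.3333)·(-0.3333)) / 5 = 21.3333/5 = 4.2667
  s[U,V] = ((-1.3333)·(0.8333) + (-2.3333)·(1.8333) + (3.6667)·(-3.1667) + (0.6667)·(3.8333) + (-0.3333)·(-3.1667) + (-0.3333)·(-0.1667)) / 5 = -13.3333/5 = -2.6667
  s[V,V] = ((0.8333)·(0.8333) + (1.8333)·(1.8333) + (-3.1667)·(-3.1667) + (3.8333)·(3.8333) + (-3.1667)·(-3.1667) + (-0.1667)·(-0.1667)) / 5 = 38.8333/5 = 7.7667
  Sample standard deviations s_i = √(s[i,i]):
  s(U) = √(4.2667) = 2.0656
  s(V) = √(7.7667) = 2.7869

Step 3 — r_{ij} = s_{ij} / (s_i · s_j):
  r[U,U] = 1 (diagonal).
  r[U,V] = -2.6667 / (2.0656 · 2.7869) = -2.6667 / 5.7565 = -0.4632
  r[V,V] = 1 (diagonal).

R is symmetric with unit diagonal. Assembling:

R = [[1, -0.4632],
 [-0.4632, 1]]


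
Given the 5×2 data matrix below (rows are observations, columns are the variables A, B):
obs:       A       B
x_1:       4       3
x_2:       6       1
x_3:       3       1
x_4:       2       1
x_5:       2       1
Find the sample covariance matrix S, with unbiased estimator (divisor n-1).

Step 1 — column means:
  mean(A) = (4 + 6 + 3 + 2 + 2) / 5 = 17/5 = 3.4
  mean(B) = (3 + 1 + 1 + 1 + 1) / 5 = 7/5 = 1.4

Step 2 — sample covariance S[i,j] = (1/(n-1)) · Σ_k (x_{k,i} - mean_i) · (x_{k,j} - mean_j), with n-1 = 4.
  S[A,A] = ((0.6)·(0.6) + (2.6)·(2.6) + (-0.4)·(-0.4) + (-1.4)·(-1.4) + (-1.4)·(-1.4)) / 4 = 11.2/4 = 2.8
  S[A,B] = ((0.6)·(1.6) + (2.6)·(-0.4) + (-0.4)·(-0.4) + (-1.4)·(-0.4) + (-1.4)·(-0.4)) / 4 = 1.2/4 = 0.3
  S[B,B] = ((1.6)·(1.6) + (-0.4)·(-0.4) + (-0.4)·(-0.4) + (-0.4)·(-0.4) + (-0.4)·(-0.4)) / 4 = 3.2/4 = 0.8

S is symmetric (S[j,i] = S[i,j]). Assembling:

S = [[2.8, 0.3],
 [0.3, 0.8]]


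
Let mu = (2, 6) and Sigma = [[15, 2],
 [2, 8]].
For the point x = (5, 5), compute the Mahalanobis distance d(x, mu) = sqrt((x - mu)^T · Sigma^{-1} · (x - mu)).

Step 1 — centre the observation: (x - mu) = (3, -1).

Step 2 — invert Sigma. det(Sigma) = 15·8 - (2)² = 116.
  Sigma^{-1} = (1/det) · [[d, -b], [-b, a]] = [[0.069, -0.0172],
 [-0.0172, 0.1293]].

Step 3 — form the quadratic (x - mu)^T · Sigma^{-1} · (x - mu):
  Sigma^{-1} · (x - mu) = (0.2241, -0.181).
  (x - mu)^T · [Sigma^{-1} · (x - mu)] = (3)·(0.2241) + (-1)·(-0.181) = 0.8534.

Step 4 — take square root: d = √(0.8534) ≈ 0.9238.

d(x, mu) = √(0.8534) ≈ 0.9238


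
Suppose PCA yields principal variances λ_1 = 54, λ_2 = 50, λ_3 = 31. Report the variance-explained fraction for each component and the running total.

Step 1 — total variance = trace(Sigma) = Σ λ_i = 54 + 50 + 31 = 135.

Step 2 — fraction explained by component i = λ_i / Σ λ:
  PC1: 54/135 = 0.4
  PC2: 50/135 = 0.3704
  PC3: 31/135 = 0.2296

Step 3 — cumulative fraction after k components = (λ_1 + ... + λ_k) / Σ λ:
  k = 1: 54/135 = 0.4
  k = 2: (54 + 50)/135 = 104/135 = 0.7704
  k = 3: (54 + 50 + 31)/135 = 135/135 = 1

Summary (fraction, with percent):

explained: PC1 0.4 (40%), PC2 0.3704 (37.04%), PC3 0.2296 (22.96%);  cumulative: 0.4, 0.7704, 1


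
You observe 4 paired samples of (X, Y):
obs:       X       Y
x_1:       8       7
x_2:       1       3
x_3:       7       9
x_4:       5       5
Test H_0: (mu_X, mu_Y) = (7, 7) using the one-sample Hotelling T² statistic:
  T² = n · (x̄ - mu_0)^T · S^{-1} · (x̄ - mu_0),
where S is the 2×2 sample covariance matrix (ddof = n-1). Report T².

Step 1 — sample mean vector:
  mean(X) = (8 + 1 + 7 + 5) / 4 = 21/4 = 5.25
  mean(Y) = (7 + 3 + 9 + 5) / 4 = 24/4 = 6
  x̄ = (5.25, 6),  deviation x̄ - mu_0 = (5.25, 6) - (7, 7) = (-1.75, -1).

Step 2 — sample covariance matrix, S[i,j] = (1/(n-1)) · Σ_k (x_{k,i} - mean_i) · (x_{k,j} - mean_j), divisor n-1 = 3:
  S[X,X] = ((2.75)·(2.75) + (-4.25)·(-4.25) + (1.75)·(1.75) + (-0.25)·(-0.25)) / 3 = 28.75/3 = 9.5833
  S[X,Y] = ((2.75)·(1) + (-4.25)·(-3) + (1.75)·(3) + (-0.25)·(-1)) / 3 = 21/3 = 7
  S[Y,Y] = ((1)·(1) + (-3)·(-3) + (3)·(3) + (-1)·(-1)) / 3 = 20/3 = 6.6667
  S = [[9.5833, 7],
 [7, 6.6667]].

Step 3 — invert S. det(S) = 9.5833·6.6667 - (7)² = 14.8889.
  S^{-1} = (1/det) · [[d, -b], [-b, a]] = [[0.4478, -0.4701],
 [-0.4701, 0.6437]].

Step 4 — quadratic form (x̄ - mu_0)^T · S^{-1} · (x̄ - mu_0):
  S^{-1} · (x̄ - mu_0) = (-0.3134, 0.1791),
  (x̄ - mu_0)^T · [...] = (-1.75)·(-0.3134) + (-1)·(0.1791) = 0.3694.

Step 5 — scale by n: T² = 4 · 0.3694 = 1.4776.

T² ≈ 1.4776


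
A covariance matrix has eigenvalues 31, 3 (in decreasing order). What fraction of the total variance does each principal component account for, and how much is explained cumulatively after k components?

Step 1 — total variance = trace(Sigma) = Σ λ_i = 31 + 3 = 34.

Step 2 — fraction explained by component i = λ_i / Σ λ:
  PC1: 31/34 = 0.9118
  PC2: 3/34 = 0.0882

Step 3 — cumulative fraction after k components = (λ_1 + ... + λ_k) / Σ λ:
  k = 1: 31/34 = 0.9118
  k = 2: (31 + 3)/34 = 34/34 = 1

Summary (fraction, with percent):

explained: PC1 0.9118 (91.18%), PC2 0.0882 (8.82%);  cumulative: 0.9118, 1


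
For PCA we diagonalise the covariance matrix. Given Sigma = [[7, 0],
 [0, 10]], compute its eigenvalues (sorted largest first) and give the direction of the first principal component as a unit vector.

Step 1 — characteristic polynomial of 2×2 Sigma:
  det(Sigma - λI) = λ² - trace · λ + det = 0.
  trace = 7 + 10 = 17, det = 7·10 - (0)² = 70.
Step 2 — discriminant:
  Δ = trace² - 4·det = 289 - 280 = 9.
Step 3 — eigenvalues:
  λ = (trace ± √Δ)/2 = (17 ± 3)/2,
  λ_1 = 10,  λ_2 = 7.

Step 4 — unit eigenvector for λ_1: Sigma is diagonal, so its eigenvectors are the coordinate axes. λ_1 = 10 is the diagonal entry on the second coordinate axis, hence
  v_1 = (0, 1) (||v_1|| = 1).

λ_1 = 10,  λ_2 = 7;  v_1 ≈ (0, 1)


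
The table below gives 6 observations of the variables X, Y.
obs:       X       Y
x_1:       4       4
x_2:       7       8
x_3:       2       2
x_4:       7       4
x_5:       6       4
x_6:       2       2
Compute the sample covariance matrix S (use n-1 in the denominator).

Step 1 — column means:
  mean(X) = (4 + 7 + 2 + 7 + 6 + 2) / 6 = 28/6 = 4.6667
  mean(Y) = (4 + 8 + 2 + 4 + 4 + 2) / 6 = 24/6 = 4

Step 2 — sample covariance S[i,j] = (1/(n-1)) · Σ_k (x_{k,i} - mean_i) · (x_{k,j} - mean_j), with n-1 = 5.
  S[X,X] = ((-0.6667)·(-0.6667) + (2.3333)·(2.3333) + (-2.6667)·(-2.6667) + (2.3333)·(2.3333) + (1.3333)·(1.3333) + (-2.6667)·(-2.6667)) / 5 = 27.3333/5 = 5.4667
  S[X,Y] = ((-0.6667)·(0) + (2.3333)·(4) + (-2.6667)·(-2) + (2.3333)·(0) + (1.3333)·(0) + (-2.6667)·(-2)) / 5 = 20/5 = 4
  S[Y,Y] = ((0)·(0) + (4)·(4) + (-2)·(-2) + (0)·(0) + (0)·(0) + (-2)·(-2)) / 5 = 24/5 = 4.8

S is symmetric (S[j,i] = S[i,j]). Assembling:

S = [[5.4667, 4],
 [4, 4.8]]


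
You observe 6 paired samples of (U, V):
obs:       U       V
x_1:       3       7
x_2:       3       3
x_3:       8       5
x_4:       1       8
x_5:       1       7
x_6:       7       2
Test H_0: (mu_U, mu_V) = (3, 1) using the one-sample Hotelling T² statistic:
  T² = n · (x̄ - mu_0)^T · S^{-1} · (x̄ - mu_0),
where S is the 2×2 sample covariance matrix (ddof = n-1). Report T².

Step 1 — sample mean vector:
  mean(U) = (3 + 3 + 8 + 1 + 1 + 7) / 6 = 23/6 = 3.8333
  mean(V) = (7 + 3 + 5 + 8 + 7 + 2) / 6 = 32/6 = 5.3333
  x̄ = (3.8333, 5.3333),  deviation x̄ - mu_0 = (3.8333, 5.3333) - (3, 1) = (0.8333, 4.3333).

Step 2 — sample covariance matrix, S[i,j] = (1/(n-1)) · Σ_k (x_{k,i} - mean_i) · (x_{k,j} - mean_j), divisor n-1 = 5:
  S[U,U] = ((-0.8333)·(-0.8333) + (-0.8333)·(-0.8333) + (4.1667)·(4.1667) + (-2.8333)·(-2.8333) + (-2.8333)·(-2.8333) + (3.1667)·(3.1667)) / 5 = 44.8333/5 = 8.9667
  S[U,V] = ((-0.8333)·(1.6667) + (-0.8333)·(-2.3333) + (4.1667)·(-0.3333) + (-2.8333)·(2.6667) + (-2.8333)·(1.6667) + (3.1667)·(-3.3333)) / 5 = -23.6667/5 = -4.7333
  S[V,V] = ((1.6667)·(1.6667) + (-2.3333)·(-2.3333) + (-0.3333)·(-0.3333) + (2.6667)·(2.6667) + (1.6667)·(1.6667) + (-3.3333)·(-3.3333)) / 5 = 29.3333/5 = 5.8667
  S = [[8.9667, -4.7333],
 [-4.7333, 5.8667]].

Step 3 — invert S. det(S) = 8.9667·5.8667 - (-4.7333)² = 30.2.
  S^{-1} = (1/det) · [[d, -b], [-b, a]] = [[0.1943, 0.1567],
 [0.1567, 0.2969]].

Step 4 — quadratic form (x̄ - mu_0)^T · S^{-1} · (x̄ - mu_0):
  S^{-1} · (x̄ - mu_0) = (0.8411, 1.4172),
  (x̄ - mu_0)^T · [...] = (0.8333)·(0.8411) + (4.3333)·(1.4172) = 6.8422.

Step 5 — scale by n: T² = 6 · 6.8422 = 41.053.

T² ≈ 41.053


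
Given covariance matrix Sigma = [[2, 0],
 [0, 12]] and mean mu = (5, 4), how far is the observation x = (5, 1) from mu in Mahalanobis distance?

Step 1 — centre the observation: (x - mu) = (0, -3).

Step 2 — invert Sigma. det(Sigma) = 2·12 - (0)² = 24.
  Sigma^{-1} = (1/det) · [[d, -b], [-b, a]] = [[0.5, 0],
 [0, 0.0833]].

Step 3 — form the quadratic (x - mu)^T · Sigma^{-1} · (x - mu):
  Sigma^{-1} · (x - mu) = (0, -0.25).
  (x - mu)^T · [Sigma^{-1} · (x - mu)] = (0)·(0) + (-3)·(-0.25) = 0.75.

Step 4 — take square root: d = √(0.75) ≈ 0.866.

d(x, mu) = √(0.75) ≈ 0.866
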